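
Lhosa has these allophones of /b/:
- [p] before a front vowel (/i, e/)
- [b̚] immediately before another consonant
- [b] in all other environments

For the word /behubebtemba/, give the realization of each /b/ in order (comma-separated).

[p], [p], [b̚], [b]

Occurrence 1 (position 1): before a front vowel (/i, e/) → [p].
Occurrence 2 (position 5): before a front vowel (/i, e/) → [p].
Occurrence 3 (position 7): immediately before another consonant → [b̚].
Occurrence 4 (position 11): no conditioning environment matches → elsewhere allophone [b].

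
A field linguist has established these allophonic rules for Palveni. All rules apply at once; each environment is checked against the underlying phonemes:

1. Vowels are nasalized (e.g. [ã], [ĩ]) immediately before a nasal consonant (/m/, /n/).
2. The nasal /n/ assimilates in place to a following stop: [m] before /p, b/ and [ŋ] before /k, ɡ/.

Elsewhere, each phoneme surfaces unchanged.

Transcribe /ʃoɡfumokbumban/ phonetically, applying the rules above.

[ʃoɡfũmokbũmbãn]

/ʃ/ (word-initial) is unaffected → [ʃ].
/o/ (between /ʃ/ and /ɡ/) fails the environment for rule 1, so it stays [o].
/ɡ/ (between /o/ and /f/) is unaffected → [ɡ].
/f/ (between /ɡ/ and /u/) is unaffected → [f].
/u/ (between /f/ and /m/) occurs before a nasal consonant → [ũ] by rule 1.
/m/ — not in any rule's target class → [m].
/o/ — between /m/ and /k/; rule 1 does not apply here → [o].
/k/ — not in any rule's target class → [k].
/b/ stays [b].
/u/ — between /b/ and /m/, before a nasal consonant — surfaces as [ũ] (rule 1).
/m/ (between /u/ and /b/): no rule targets it → [m].
/b/ — not in any rule's target class → [b].
/a/ (between /b/ and /n/) occurs before a nasal consonant → [ã] by rule 1.
/n/ (word-final): rule 2 targets it, but not before a labial or velar stop → unchanged [n].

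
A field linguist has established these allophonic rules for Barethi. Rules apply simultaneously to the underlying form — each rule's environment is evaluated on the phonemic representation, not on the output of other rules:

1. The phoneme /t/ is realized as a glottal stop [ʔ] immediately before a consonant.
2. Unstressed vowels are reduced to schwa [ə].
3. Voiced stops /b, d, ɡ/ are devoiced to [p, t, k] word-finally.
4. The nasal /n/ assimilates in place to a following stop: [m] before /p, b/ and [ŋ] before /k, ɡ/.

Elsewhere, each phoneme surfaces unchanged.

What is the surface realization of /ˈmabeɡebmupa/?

[ˈmabəɡəbməpə]

/m/ (word-initial): no rule targets it → [m].
/a/ — between /m/ and /b/; rule 2 does not apply here → [a].
/b/ (between /a/ and /e/) fails the environment for rule 3, so it stays [b].
Rule 2 applies to /e/ (between /b/ and /ɡ/: in an unstressed syllable) → [ə].
/ɡ/ (between /e/ and /e/) fails the environment for rule 3, so it stays [ɡ].
/e/ meets the environment for rule 2 (in an unstressed syllable) → [ə].
/b/ (between /e/ and /m/): rule 3 targets it, but not word-finally → unchanged [b].
/m/ — not in any rule's target class → [m].
Rule 2 applies to /u/ (between /m/ and /p/: in an unstressed syllable) → [ə].
/p/ (between /u/ and /a/) is unaffected → [p].
/a/ meets the environment for rule 2 (in an unstressed syllable) → [ə].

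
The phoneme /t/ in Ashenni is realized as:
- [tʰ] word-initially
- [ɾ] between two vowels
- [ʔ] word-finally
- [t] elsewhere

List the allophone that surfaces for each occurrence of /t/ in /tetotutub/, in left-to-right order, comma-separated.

[tʰ], [ɾ], [ɾ], [ɾ]

Occurrence 1 (position 1): word-initially → [tʰ].
Occurrence 2 (position 3): between two vowels → [ɾ].
Occurrence 3 (position 5): between two vowels → [ɾ].
Occurrence 4 (position 7): between two vowels → [ɾ].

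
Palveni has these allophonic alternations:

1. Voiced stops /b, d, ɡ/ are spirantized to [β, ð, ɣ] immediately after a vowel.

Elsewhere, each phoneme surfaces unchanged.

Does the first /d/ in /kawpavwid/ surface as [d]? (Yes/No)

/d/ (word-final) occurs immediately after a vowel → [ð] by rule 1.
The actual realization is [ð], not [d].

No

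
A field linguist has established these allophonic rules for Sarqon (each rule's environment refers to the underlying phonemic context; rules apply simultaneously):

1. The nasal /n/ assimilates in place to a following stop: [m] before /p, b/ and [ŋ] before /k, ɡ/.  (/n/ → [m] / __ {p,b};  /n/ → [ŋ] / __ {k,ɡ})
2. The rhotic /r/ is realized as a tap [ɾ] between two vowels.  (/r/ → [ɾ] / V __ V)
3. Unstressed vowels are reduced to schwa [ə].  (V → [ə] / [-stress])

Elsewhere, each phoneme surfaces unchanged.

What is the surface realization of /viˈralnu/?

[vəˈɾalnə]

/i/ (between /v/ and /r/) occurs in an unstressed syllable → [ə] by rule 3.
/r/ (between /i/ and /a/) occurs between two vowels → [ɾ] by rule 2.
/a/ (between /r/ and /l/) is in the target of rule 3 but the environment (in an unstressed syllable) is not met → [a].
/n/ — between /l/ and /u/; rule 1 does not apply here → [n].
/u/ — word-final, in an unstressed syllable — surfaces as [ə] (rule 3).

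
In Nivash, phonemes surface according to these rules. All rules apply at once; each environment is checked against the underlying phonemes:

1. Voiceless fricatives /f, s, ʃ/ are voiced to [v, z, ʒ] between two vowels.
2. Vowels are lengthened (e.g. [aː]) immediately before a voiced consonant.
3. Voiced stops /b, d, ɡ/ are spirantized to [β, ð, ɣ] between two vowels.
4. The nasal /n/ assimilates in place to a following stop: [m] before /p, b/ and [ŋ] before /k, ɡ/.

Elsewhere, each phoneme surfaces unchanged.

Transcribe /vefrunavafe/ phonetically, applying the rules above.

[vefruːnaːvave]

/v/ (word-initial): no rule targets it → [v].
/e/ (between /v/ and /f/) fails the environment for rule 2, so it stays [e].
/f/ (between /e/ and /r/) is in the target of rule 1 but the environment (between two vowels) is not met → [f].
/r/ stays [r].
/u/ — between /r/ and /n/, before a voiced consonant — surfaces as [uː] (rule 2).
/n/ (between /u/ and /a/): rule 4 targets it, but not before a labial or velar stop → unchanged [n].
Rule 2 applies to /a/ (between /n/ and /v/: before a voiced consonant) → [aː].
/v/ (between /a/ and /a/) is unaffected → [v].
/a/ (between /v/ and /f/) is in the target of rule 2 but the environment (before a voiced consonant) is not met → [a].
/f/ (between /a/ and /e/): between two vowels, so rule 1 applies → [v].
/e/ — word-final; rule 2 does not apply here → [e].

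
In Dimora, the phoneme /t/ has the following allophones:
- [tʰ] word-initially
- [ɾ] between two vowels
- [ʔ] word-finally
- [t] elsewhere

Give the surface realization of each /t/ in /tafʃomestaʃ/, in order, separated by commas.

Occurrence 1 (position 1): word-initially → [tʰ].
Occurrence 2 (position 9): no conditioning environment matches → elsewhere allophone [t].

[tʰ], [t]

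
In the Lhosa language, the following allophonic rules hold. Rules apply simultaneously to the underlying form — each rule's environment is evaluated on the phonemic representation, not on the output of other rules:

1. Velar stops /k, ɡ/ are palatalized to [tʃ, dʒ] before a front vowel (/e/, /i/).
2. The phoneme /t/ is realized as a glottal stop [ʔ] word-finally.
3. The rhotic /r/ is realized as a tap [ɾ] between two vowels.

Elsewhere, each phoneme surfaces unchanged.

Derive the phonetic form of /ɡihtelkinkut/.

Rule 1 applies to /ɡ/ (word-initial: before a front vowel) → [dʒ].
/i/ stays [i].
/h/ stays [h].
/t/ (between /h/ and /e/): rule 2 targets it, but not word-finally → unchanged [t].
/e/ (between /t/ and /l/): no rule targets it → [e].
/l/ — not in any rule's target class → [l].
/k/ — between /l/ and /i/, before a front vowel — surfaces as [tʃ] (rule 1).
/i/ (between /k/ and /n/) is unaffected → [i].
/n/ (between /i/ and /k/): no rule targets it → [n].
/k/ (between /n/ and /u/) fails the environment for rule 1, so it stays [k].
/u/ — not in any rule's target class → [u].
/t/ (word-final): word-finally, so rule 2 applies → [ʔ].

[dʒihteltʃinkuʔ]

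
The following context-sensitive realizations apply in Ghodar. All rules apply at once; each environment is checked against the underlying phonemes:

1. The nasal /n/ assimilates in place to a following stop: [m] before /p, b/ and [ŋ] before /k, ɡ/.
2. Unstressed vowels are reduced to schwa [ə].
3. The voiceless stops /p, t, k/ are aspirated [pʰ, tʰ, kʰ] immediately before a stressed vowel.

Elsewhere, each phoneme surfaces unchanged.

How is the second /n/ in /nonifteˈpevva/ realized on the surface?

[n]

/n/ (between /o/ and /i/) fails the environment for rule 1, so it stays [n].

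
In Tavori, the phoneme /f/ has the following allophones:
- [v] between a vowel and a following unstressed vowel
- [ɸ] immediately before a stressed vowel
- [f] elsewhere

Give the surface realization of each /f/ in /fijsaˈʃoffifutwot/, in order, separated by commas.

Occurrence 1 (position 1): no conditioning environment matches → elsewhere allophone [f].
Occurrence 2 (position 8): no conditioning environment matches → elsewhere allophone [f].
Occurrence 3 (position 9): no conditioning environment matches → elsewhere allophone [f].
Occurrence 4 (position 11): between a vowel and a following unstressed vowel → [v].

[f], [f], [f], [v]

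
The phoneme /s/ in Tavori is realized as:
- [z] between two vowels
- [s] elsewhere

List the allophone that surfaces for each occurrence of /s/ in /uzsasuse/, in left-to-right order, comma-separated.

Occurrence 1 (position 3): no conditioning environment matches → elsewhere allophone [s].
Occurrence 2 (position 5): between two vowels → [z].
Occurrence 3 (position 7): between two vowels → [z].

[s], [z], [z]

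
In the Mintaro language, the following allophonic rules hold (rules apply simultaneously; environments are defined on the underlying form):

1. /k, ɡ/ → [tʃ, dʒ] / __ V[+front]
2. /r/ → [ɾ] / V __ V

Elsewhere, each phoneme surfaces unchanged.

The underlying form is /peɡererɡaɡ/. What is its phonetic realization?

[pedʒeɾerɡaɡ]

/p/ (word-initial) is unaffected → [p].
/e/ stays [e].
/ɡ/ — between /e/ and /e/, before a front vowel — surfaces as [dʒ] (rule 1).
/e/ stays [e].
/r/ (between /e/ and /e/) occurs between two vowels → [ɾ] by rule 2.
/e/ (between /r/ and /r/): no rule targets it → [e].
/r/ (between /e/ and /ɡ/): rule 2 targets it, but not between two vowels → unchanged [r].
/ɡ/ — between /r/ and /a/; rule 1 does not apply here → [ɡ].
/a/ stays [a].
/ɡ/ (word-final) fails the environment for rule 1, so it stays [ɡ].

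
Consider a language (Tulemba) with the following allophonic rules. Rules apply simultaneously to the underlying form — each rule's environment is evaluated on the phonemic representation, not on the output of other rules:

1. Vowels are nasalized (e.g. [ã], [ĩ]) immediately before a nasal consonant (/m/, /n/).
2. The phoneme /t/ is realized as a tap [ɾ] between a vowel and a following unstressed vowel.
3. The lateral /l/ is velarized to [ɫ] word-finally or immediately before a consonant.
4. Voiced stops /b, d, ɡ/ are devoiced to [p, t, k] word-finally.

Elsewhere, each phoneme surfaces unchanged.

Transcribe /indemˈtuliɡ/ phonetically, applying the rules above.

[ĩndẽmˈtulik]

/i/ (word-initial): before a nasal consonant, so rule 1 applies → [ĩ].
/n/ stays [n].
/d/ (between /n/ and /e/) fails the environment for rule 4, so it stays [d].
Rule 1 applies to /e/ (between /d/ and /m/: before a nasal consonant) → [ẽ].
/m/ stays [m].
/t/ (between /m/ and /u/) fails the environment for rule 2, so it stays [t].
/u/ (between /t/ and /l/) fails the environment for rule 1, so it stays [u].
/l/ (between /u/ and /i/) is in the target of rule 3 but the environment (word-finally or immediately before a consonant) is not met → [l].
/i/ — between /l/ and /ɡ/; rule 1 does not apply here → [i].
/ɡ/ — word-final, word-finally — surfaces as [k] (rule 4).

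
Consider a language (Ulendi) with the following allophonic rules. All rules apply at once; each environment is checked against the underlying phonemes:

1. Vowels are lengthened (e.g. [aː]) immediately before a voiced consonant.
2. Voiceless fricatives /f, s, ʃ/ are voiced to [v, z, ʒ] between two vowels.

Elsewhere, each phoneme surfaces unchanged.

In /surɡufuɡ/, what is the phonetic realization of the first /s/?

[s]

/s/ — word-initial; rule 2 does not apply here → [s].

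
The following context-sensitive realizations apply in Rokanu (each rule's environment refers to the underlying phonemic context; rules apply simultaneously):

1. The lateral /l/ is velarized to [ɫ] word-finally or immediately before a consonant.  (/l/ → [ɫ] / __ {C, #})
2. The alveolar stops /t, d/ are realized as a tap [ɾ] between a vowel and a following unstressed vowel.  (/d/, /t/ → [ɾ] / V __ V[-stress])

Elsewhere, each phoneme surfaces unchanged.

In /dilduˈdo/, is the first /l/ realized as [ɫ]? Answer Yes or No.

/l/ (between /i/ and /d/): word-finally or immediately before a consonant, so rule 1 applies → [ɫ].
The actual realization is [ɫ], which matches [ɫ].

Yes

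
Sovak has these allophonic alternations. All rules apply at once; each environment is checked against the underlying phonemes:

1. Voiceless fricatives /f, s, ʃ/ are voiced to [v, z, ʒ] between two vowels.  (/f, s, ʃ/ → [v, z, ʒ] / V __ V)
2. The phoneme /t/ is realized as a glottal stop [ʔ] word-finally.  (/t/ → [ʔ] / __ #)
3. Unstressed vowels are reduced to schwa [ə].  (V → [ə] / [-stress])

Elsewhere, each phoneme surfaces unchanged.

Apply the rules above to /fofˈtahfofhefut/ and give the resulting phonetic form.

/f/ (word-initial): rule 1 targets it, but not between two vowels → unchanged [f].
Rule 3 applies to /o/ (between /f/ and /f/: in an unstressed syllable) → [ə].
/f/ (between /o/ and /t/): rule 1 targets it, but not between two vowels → unchanged [f].
/t/ (between /f/ and /a/) fails the environment for rule 2, so it stays [t].
/a/ (between /t/ and /h/) fails the environment for rule 3, so it stays [a].
/h/ (between /a/ and /f/): no rule targets it → [h].
/f/ — between /h/ and /o/; rule 1 does not apply here → [f].
/o/ meets the environment for rule 3 (in an unstressed syllable) → [ə].
/f/ (between /o/ and /h/): rule 1 targets it, but not between two vowels → unchanged [f].
/h/ (between /f/ and /e/) is unaffected → [h].
/e/ (between /h/ and /f/): in an unstressed syllable, so rule 3 applies → [ə].
/f/ (between /e/ and /u/) occurs between two vowels → [v] by rule 1.
/u/ meets the environment for rule 3 (in an unstressed syllable) → [ə].
/t/ — word-final, word-finally — surfaces as [ʔ] (rule 2).

[fəfˈtahfəfhəvəʔ]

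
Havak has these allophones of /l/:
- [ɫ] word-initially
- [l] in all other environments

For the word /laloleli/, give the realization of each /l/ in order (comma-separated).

Occurrence 1 (position 1): word-initially → [ɫ].
Occurrence 2 (position 3): no conditioning environment matches → elsewhere allophone [l].
Occurrence 3 (position 5): no conditioning environment matches → elsewhere allophone [l].
Occurrence 4 (position 7): no conditioning environment matches → elsewhere allophone [l].

[ɫ], [l], [l], [l]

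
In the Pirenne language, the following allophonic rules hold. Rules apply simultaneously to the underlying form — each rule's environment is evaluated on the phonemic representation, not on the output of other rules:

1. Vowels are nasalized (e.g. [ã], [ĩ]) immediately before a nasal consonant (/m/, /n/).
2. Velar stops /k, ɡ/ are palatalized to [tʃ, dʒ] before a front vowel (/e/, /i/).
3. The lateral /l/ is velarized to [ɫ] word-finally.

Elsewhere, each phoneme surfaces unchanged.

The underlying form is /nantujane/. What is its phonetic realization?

[nãntujãne]

/a/ (between /n/ and /n/) occurs before a nasal consonant → [ã] by rule 1.
/u/ (between /t/ and /j/) fails the environment for rule 1, so it stays [u].
Rule 1 applies to /a/ (between /j/ and /n/: before a nasal consonant) → [ã].
/e/ (word-final): rule 1 targets it, but not before a nasal consonant → unchanged [e].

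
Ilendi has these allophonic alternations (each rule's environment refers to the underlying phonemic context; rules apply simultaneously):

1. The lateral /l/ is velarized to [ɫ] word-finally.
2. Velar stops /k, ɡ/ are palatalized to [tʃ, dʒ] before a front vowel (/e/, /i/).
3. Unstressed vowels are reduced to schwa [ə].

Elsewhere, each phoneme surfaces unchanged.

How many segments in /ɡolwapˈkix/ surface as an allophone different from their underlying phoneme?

Segments that undergo a rule: /o/ → [ə] (rule 3); /a/ → [ə] (rule 3); /k/ → [tʃ] (rule 2).
All other segments surface unchanged.

3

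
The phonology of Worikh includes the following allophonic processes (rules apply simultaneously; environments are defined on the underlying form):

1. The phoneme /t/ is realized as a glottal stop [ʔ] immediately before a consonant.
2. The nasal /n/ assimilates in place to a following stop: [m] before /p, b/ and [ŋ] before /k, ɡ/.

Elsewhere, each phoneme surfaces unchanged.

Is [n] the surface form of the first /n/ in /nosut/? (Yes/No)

/n/ — word-initial; rule 2 does not apply here → [n].
The actual realization is [n], which matches [n].

Yes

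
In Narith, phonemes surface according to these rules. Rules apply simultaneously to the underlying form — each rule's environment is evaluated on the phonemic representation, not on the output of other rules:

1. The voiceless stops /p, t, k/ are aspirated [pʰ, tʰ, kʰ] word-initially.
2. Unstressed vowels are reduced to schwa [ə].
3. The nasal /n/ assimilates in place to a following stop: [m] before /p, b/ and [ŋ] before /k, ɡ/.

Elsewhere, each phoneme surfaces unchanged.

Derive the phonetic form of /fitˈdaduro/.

/f/ — not in any rule's target class → [f].
/i/ (between /f/ and /t/): in an unstressed syllable, so rule 2 applies → [ə].
/t/ — between /i/ and /d/; rule 1 does not apply here → [t].
/d/ (between /t/ and /a/): no rule targets it → [d].
/a/ (between /d/ and /d/): rule 2 targets it, but not in an unstressed syllable → unchanged [a].
/d/ (between /a/ and /u/) is unaffected → [d].
/u/ (between /d/ and /r/) occurs in an unstressed syllable → [ə] by rule 2.
/r/ — not in any rule's target class → [r].
/o/ meets the environment for rule 2 (in an unstressed syllable) → [ə].

[fətˈdadərə]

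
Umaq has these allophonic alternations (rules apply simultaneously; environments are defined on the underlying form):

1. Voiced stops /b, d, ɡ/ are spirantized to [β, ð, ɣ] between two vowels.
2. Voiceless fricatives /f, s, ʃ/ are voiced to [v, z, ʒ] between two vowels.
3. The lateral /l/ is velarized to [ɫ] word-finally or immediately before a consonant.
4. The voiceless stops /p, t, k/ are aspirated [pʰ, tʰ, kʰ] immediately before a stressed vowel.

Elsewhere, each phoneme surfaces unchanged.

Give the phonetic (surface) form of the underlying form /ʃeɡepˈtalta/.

/ʃ/ (word-initial) fails the environment for rule 2, so it stays [ʃ].
/e/ (between /ʃ/ and /ɡ/): no rule targets it → [e].
Rule 1 applies to /ɡ/ (between /e/ and /e/: between two vowels) → [ɣ].
/e/ (between /ɡ/ and /p/) is unaffected → [e].
/p/ (between /e/ and /t/): rule 4 targets it, but not immediately before a stressed vowel → unchanged [p].
/t/ (between /p/ and /a/) occurs immediately before a stressed vowel → [tʰ] by rule 4.
/a/ — not in any rule's target class → [a].
/l/ (between /a/ and /t/): word-finally or immediately before a consonant, so rule 3 applies → [ɫ].
/t/ (between /l/ and /a/) fails the environment for rule 4, so it stays [t].
/a/ (word-final): no rule targets it → [a].

[ʃeɣepˈtʰaɫta]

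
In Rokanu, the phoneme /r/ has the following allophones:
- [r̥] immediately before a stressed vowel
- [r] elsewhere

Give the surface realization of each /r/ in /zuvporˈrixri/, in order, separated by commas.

Occurrence 1 (position 6): no conditioning environment matches → elsewhere allophone [r].
Occurrence 2 (position 7): immediately before a stressed vowel → [r̥].
Occurrence 3 (position 10): no conditioning environment matches → elsewhere allophone [r].

[r], [r̥], [r]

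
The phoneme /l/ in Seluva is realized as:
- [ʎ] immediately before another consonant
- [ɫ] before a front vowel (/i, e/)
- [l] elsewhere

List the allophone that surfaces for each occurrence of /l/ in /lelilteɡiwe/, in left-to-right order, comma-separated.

Occurrence 1 (position 1): before a front vowel (/i, e/) → [ɫ].
Occurrence 2 (position 3): before a front vowel (/i, e/) → [ɫ].
Occurrence 3 (position 5): immediately before another consonant → [ʎ].

[ɫ], [ɫ], [ʎ]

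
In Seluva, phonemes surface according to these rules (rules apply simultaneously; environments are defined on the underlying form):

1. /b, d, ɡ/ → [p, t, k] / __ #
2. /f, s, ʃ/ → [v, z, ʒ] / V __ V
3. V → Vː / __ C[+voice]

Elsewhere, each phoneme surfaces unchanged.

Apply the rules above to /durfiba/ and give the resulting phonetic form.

[duːrfiːba]

/d/ (word-initial): rule 1 targets it, but not word-finally → unchanged [d].
Rule 3 applies to /u/ (between /d/ and /r/: before a voiced consonant) → [uː].
/r/ (between /u/ and /f/): no rule targets it → [r].
/f/ — between /r/ and /i/; rule 2 does not apply here → [f].
/i/ (between /f/ and /b/): before a voiced consonant, so rule 3 applies → [iː].
/b/ — between /i/ and /a/; rule 1 does not apply here → [b].
/a/ (word-final) fails the environment for rule 3, so it stays [a].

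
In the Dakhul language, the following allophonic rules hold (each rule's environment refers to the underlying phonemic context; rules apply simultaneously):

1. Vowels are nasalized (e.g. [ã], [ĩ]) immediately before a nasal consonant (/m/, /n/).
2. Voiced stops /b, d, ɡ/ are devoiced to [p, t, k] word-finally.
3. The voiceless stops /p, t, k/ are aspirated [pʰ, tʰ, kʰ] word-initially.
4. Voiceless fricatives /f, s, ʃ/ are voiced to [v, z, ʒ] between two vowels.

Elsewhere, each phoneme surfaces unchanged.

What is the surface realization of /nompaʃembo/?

/o/ (between /n/ and /m/): before a nasal consonant, so rule 1 applies → [õ].
/p/ — between /m/ and /a/; rule 3 does not apply here → [p].
/a/ — between /p/ and /ʃ/; rule 1 does not apply here → [a].
/ʃ/ (between /a/ and /e/) occurs between two vowels → [ʒ] by rule 4.
/e/ — between /ʃ/ and /m/, before a nasal consonant — surfaces as [ẽ] (rule 1).
/b/ (between /m/ and /o/) is in the target of rule 2 but the environment (word-finally) is not met → [b].
/o/ (word-final) fails the environment for rule 1, so it stays [o].

[nõmpaʒẽmbo]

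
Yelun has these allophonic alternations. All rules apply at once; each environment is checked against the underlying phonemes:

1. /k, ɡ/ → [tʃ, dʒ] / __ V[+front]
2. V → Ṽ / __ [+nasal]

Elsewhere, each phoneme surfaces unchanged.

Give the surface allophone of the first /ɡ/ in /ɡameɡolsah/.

[ɡ]

/ɡ/ (word-initial) fails the environment for rule 1, so it stays [ɡ].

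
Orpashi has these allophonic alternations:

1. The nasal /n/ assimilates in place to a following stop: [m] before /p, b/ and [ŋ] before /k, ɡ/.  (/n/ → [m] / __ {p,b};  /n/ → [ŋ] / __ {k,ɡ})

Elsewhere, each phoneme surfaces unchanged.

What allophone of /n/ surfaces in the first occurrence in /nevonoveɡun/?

[n]

/n/ (word-initial) fails the environment for rule 1, so it stays [n].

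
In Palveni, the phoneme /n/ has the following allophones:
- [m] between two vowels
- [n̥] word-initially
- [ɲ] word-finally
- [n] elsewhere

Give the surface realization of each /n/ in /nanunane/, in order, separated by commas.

[n̥], [m], [m], [m]

Occurrence 1 (position 1): word-initially → [n̥].
Occurrence 2 (position 3): between two vowels → [m].
Occurrence 3 (position 5): between two vowels → [m].
Occurrence 4 (position 7): between two vowels → [m].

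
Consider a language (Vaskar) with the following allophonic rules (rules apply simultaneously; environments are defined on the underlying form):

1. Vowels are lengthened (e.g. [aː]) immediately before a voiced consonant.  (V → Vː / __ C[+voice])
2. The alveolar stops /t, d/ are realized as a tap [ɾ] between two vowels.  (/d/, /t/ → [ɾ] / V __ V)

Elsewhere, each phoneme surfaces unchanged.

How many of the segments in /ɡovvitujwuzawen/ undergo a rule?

6

Segments that undergo a rule: /o/ → [oː] (rule 1); /t/ → [ɾ] (rule 2); /u/ → [uː] (rule 1); /u/ → [uː] (rule 1); /a/ → [aː] (rule 1); /e/ → [eː] (rule 1).
All other segments surface unchanged.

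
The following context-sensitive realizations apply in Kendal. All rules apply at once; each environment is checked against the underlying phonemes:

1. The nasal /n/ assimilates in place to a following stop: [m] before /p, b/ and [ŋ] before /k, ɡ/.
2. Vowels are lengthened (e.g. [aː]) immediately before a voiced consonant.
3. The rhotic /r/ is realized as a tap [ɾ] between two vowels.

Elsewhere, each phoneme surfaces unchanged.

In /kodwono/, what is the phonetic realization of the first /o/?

/o/ (between /k/ and /d/): before a voiced consonant, so rule 2 applies → [oː].

[oː]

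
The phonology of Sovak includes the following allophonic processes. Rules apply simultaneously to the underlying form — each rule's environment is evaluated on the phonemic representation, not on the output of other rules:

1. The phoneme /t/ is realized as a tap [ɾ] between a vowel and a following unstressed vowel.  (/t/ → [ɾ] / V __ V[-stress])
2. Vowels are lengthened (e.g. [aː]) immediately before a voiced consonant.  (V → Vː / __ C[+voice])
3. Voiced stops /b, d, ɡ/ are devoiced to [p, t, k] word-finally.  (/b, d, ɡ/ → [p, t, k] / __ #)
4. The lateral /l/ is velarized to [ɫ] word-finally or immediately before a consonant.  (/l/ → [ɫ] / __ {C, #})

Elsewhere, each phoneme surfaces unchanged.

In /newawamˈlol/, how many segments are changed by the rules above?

5

Segments that undergo a rule: /e/ → [eː] (rule 2); /a/ → [aː] (rule 2); /a/ → [aː] (rule 2); /o/ → [oː] (rule 2); /l/ → [ɫ] (rule 4).
All other segments surface unchanged.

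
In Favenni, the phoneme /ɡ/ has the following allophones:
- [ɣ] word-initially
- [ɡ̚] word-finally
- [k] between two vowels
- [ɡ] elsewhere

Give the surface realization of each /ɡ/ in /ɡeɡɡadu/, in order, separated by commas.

Occurrence 1 (position 1): word-initially → [ɣ].
Occurrence 2 (position 3): no conditioning environment matches → elsewhere allophone [ɡ].
Occurrence 3 (position 4): no conditioning environment matches → elsewhere allophone [ɡ].

[ɣ], [ɡ], [ɡ]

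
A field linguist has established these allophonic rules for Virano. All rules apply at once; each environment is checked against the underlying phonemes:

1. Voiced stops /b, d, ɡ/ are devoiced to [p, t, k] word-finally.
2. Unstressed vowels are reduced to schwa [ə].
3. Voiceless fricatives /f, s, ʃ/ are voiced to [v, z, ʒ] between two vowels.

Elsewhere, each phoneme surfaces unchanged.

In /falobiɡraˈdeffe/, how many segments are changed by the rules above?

5

Segments that undergo a rule: /a/ → [ə] (rule 2); /o/ → [ə] (rule 2); /i/ → [ə] (rule 2); /a/ → [ə] (rule 2); /e/ → [ə] (rule 2).
All other segments surface unchanged.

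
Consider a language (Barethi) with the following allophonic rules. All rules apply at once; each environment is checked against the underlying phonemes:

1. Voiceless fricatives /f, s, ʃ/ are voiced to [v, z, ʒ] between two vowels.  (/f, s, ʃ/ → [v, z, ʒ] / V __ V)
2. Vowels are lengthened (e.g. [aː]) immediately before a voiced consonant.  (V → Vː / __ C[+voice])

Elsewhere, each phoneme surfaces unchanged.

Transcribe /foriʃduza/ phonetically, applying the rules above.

[foːriʃduːza]

/f/ (word-initial) fails the environment for rule 1, so it stays [f].
Rule 2 applies to /o/ (between /f/ and /r/: before a voiced consonant) → [oː].
/r/ (between /o/ and /i/): no rule targets it → [r].
/i/ (between /r/ and /ʃ/) is in the target of rule 2 but the environment (before a voiced consonant) is not met → [i].
/ʃ/ (between /i/ and /d/) fails the environment for rule 1, so it stays [ʃ].
/d/ (between /ʃ/ and /u/): no rule targets it → [d].
/u/ — between /d/ and /z/, before a voiced consonant — surfaces as [uː] (rule 2).
/z/ (between /u/ and /a/) is unaffected → [z].
/a/ (word-final) fails the environment for rule 2, so it stays [a].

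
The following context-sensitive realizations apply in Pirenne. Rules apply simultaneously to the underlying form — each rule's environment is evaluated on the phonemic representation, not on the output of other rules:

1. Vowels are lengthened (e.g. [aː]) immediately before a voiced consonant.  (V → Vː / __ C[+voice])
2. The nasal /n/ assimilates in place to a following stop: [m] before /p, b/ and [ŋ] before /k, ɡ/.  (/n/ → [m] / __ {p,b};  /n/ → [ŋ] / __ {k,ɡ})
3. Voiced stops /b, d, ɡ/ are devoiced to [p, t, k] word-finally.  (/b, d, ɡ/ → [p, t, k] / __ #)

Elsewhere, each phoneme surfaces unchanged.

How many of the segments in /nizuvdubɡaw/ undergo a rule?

Segments that undergo a rule: /i/ → [iː] (rule 1); /u/ → [uː] (rule 1); /u/ → [uː] (rule 1); /a/ → [aː] (rule 1).
All other segments surface unchanged.

4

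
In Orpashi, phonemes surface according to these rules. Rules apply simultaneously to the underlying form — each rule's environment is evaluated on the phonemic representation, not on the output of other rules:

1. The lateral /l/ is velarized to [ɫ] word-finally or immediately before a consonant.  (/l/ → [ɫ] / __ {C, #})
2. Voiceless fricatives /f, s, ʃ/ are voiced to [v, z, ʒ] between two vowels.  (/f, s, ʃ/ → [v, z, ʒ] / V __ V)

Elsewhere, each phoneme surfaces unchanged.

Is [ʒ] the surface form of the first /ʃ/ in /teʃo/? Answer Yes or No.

/ʃ/ — between /e/ and /o/, between two vowels — surfaces as [ʒ] (rule 2).
The actual realization is [ʒ], which matches [ʒ].

Yes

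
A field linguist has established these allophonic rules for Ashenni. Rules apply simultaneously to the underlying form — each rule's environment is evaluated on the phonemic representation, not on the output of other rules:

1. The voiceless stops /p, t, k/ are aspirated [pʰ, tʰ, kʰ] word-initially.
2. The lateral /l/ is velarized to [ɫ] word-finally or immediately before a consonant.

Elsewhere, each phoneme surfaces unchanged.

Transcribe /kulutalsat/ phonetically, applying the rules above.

[kʰulutaɫsat]

/k/ (word-initial) occurs word-initially → [kʰ] by rule 1.
/u/ — not in any rule's target class → [u].
/l/ (between /u/ and /u/) is in the target of rule 2 but the environment (word-finally or immediately before a consonant) is not met → [l].
/u/ — not in any rule's target class → [u].
/t/ (between /u/ and /a/) fails the environment for rule 1, so it stays [t].
/a/ stays [a].
Rule 2 applies to /l/ (between /a/ and /s/: word-finally or immediately before a consonant) → [ɫ].
/s/ — not in any rule's target class → [s].
/a/ — not in any rule's target class → [a].
/t/ — word-final; rule 1 does not apply here → [t].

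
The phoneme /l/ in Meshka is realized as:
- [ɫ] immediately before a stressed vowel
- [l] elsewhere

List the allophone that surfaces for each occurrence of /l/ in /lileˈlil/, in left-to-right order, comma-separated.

[l], [l], [ɫ], [l]

Occurrence 1 (position 1): no conditioning environment matches → elsewhere allophone [l].
Occurrence 2 (position 3): no conditioning environment matches → elsewhere allophone [l].
Occurrence 3 (position 5): immediately before a stressed vowel → [ɫ].
Occurrence 4 (position 7): no conditioning environment matches → elsewhere allophone [l].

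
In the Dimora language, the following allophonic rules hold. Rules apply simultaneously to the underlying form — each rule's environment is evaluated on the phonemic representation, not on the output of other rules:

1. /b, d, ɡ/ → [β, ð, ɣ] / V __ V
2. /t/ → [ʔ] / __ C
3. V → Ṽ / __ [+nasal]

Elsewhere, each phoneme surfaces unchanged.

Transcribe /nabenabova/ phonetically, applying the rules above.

/n/ stays [n].
/a/ (between /n/ and /b/) fails the environment for rule 3, so it stays [a].
/b/ (between /a/ and /e/): between two vowels, so rule 1 applies → [β].
Rule 3 applies to /e/ (between /b/ and /n/: before a nasal consonant) → [ẽ].
/n/ (between /e/ and /a/): no rule targets it → [n].
/a/ (between /n/ and /b/): rule 3 targets it, but not before a nasal consonant → unchanged [a].
/b/ (between /a/ and /o/) occurs between two vowels → [β] by rule 1.
/o/ (between /b/ and /v/): rule 3 targets it, but not before a nasal consonant → unchanged [o].
/v/ (between /o/ and /a/) is unaffected → [v].
/a/ (word-final) fails the environment for rule 3, so it stays [a].

[naβẽnaβova]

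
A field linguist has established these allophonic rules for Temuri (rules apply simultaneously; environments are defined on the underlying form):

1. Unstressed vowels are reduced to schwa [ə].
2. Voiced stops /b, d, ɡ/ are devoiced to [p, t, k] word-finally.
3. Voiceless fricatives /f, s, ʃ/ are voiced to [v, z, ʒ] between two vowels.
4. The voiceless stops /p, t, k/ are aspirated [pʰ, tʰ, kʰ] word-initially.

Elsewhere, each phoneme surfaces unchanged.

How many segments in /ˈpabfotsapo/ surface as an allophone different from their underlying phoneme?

4

Segments that undergo a rule: /p/ → [pʰ] (rule 4); /o/ → [ə] (rule 1); /a/ → [ə] (rule 1); /o/ → [ə] (rule 1).
All other segments surface unchanged.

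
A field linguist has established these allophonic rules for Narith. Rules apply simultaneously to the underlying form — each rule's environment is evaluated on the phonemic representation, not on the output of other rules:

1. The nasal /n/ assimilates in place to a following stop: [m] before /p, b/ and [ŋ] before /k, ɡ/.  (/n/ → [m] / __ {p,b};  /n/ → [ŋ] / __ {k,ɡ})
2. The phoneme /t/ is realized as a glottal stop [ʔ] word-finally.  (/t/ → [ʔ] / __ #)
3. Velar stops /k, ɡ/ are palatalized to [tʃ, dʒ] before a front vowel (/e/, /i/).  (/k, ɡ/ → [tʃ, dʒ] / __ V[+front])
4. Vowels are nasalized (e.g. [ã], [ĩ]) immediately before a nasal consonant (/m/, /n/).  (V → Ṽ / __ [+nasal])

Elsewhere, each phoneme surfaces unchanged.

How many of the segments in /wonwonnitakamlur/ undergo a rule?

Segments that undergo a rule: /o/ → [õ] (rule 4); /o/ → [õ] (rule 4); /a/ → [ã] (rule 4).
All other segments surface unchanged.

3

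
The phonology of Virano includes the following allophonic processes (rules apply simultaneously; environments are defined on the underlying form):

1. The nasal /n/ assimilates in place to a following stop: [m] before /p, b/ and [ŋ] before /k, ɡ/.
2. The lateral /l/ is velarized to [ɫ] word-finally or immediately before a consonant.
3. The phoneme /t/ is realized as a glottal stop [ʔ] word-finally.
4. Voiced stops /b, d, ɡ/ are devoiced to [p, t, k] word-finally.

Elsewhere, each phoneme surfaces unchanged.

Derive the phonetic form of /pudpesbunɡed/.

/p/ (word-initial) is unaffected → [p].
/u/ — not in any rule's target class → [u].
/d/ (between /u/ and /p/) fails the environment for rule 4, so it stays [d].
/p/ stays [p].
/e/ stays [e].
/s/ — not in any rule's target class → [s].
/b/ (between /s/ and /u/) fails the environment for rule 4, so it stays [b].
/u/ (between /b/ and /n/) is unaffected → [u].
/n/ (between /u/ and /ɡ/) occurs before a labial or velar stop → [ŋ] by rule 1.
/ɡ/ (between /n/ and /e/): rule 4 targets it, but not word-finally → unchanged [ɡ].
/e/ (between /ɡ/ and /d/): no rule targets it → [e].
Rule 4 applies to /d/ (word-final: word-finally) → [t].

[pudpesbuŋɡet]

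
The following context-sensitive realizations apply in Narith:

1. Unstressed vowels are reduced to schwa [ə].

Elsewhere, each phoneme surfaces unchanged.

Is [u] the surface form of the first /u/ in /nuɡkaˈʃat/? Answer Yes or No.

No

/u/ (between /n/ and /ɡ/): in an unstressed syllable, so rule 1 applies → [ə].
The actual realization is [ə], not [u].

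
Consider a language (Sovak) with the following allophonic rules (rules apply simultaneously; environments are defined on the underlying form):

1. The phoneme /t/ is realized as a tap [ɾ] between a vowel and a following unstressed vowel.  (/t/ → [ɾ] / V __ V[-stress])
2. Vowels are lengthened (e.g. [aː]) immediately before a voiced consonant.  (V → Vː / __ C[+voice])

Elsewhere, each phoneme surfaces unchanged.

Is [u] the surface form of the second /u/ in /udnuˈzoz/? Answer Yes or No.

No

/u/ (between /n/ and /z/): before a voiced consonant, so rule 2 applies → [uː].
The actual realization is [uː], not [u].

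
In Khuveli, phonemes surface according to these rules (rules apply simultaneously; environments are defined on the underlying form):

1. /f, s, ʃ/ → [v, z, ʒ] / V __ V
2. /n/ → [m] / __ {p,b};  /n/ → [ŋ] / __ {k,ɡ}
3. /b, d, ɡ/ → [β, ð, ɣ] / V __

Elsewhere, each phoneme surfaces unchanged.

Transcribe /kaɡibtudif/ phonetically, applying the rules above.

Rule 3 applies to /ɡ/ (between /a/ and /i/: immediately after a vowel) → [ɣ].
/b/ (between /i/ and /t/) occurs immediately after a vowel → [β] by rule 3.
/d/ meets the environment for rule 3 (immediately after a vowel) → [ð].
/f/ (word-final) is in the target of rule 1 but the environment (between two vowels) is not met → [f].

[kaɣiβtuðif]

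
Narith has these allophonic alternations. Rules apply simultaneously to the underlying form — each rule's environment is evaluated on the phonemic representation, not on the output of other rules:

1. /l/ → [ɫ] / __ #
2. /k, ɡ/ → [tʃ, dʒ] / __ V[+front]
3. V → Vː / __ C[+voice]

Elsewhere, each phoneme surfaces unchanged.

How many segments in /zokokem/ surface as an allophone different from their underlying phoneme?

Segments that undergo a rule: /k/ → [tʃ] (rule 2); /e/ → [eː] (rule 3).
All other segments surface unchanged.

2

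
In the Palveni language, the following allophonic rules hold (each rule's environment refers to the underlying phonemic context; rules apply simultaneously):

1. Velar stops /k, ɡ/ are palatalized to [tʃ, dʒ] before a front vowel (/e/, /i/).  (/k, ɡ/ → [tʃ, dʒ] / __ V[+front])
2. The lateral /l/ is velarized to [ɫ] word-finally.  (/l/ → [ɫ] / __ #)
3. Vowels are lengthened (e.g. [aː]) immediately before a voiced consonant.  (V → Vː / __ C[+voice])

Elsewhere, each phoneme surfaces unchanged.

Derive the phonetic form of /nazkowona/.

/n/ (word-initial): no rule targets it → [n].
/a/ — between /n/ and /z/, before a voiced consonant — surfaces as [aː] (rule 3).
/z/ (between /a/ and /k/) is unaffected → [z].
/k/ — between /z/ and /o/; rule 1 does not apply here → [k].
/o/ (between /k/ and /w/) occurs before a voiced consonant → [oː] by rule 3.
/w/ (between /o/ and /o/) is unaffected → [w].
/o/ meets the environment for rule 3 (before a voiced consonant) → [oː].
/n/ stays [n].
/a/ (word-final): rule 3 targets it, but not before a voiced consonant → unchanged [a].

[naːzkoːwoːna]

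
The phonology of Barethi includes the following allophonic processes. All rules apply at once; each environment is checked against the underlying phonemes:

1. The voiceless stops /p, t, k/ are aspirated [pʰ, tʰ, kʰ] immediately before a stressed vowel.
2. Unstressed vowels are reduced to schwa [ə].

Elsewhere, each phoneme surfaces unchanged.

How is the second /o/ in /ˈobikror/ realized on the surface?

/o/ (between /r/ and /r/) occurs in an unstressed syllable → [ə] by rule 2.

[ə]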